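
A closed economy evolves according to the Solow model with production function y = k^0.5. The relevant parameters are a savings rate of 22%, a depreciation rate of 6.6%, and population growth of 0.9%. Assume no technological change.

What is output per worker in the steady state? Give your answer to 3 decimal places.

y* = 2.933

In steady state, investment equals break-even investment: s·k^α = (n + δ)·k.
Rearranging, k^(1−α) = s / (n + δ).
k^0.5 = 0.22 / (0.009 + 0.066) = 0.22 / 0.075 = 2.9333
k* = 2.9333^(1/0.5) ≈ 8.6042
y* = (k*)^α = 8.6042^0.5 ≈ 2.9333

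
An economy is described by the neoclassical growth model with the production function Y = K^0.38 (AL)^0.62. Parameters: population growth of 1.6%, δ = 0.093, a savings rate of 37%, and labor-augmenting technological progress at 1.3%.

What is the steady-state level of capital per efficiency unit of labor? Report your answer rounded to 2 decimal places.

k* = 5.99

In steady state, investment equals break-even investment: s·k^α = (n + g + δ)·k.
Rearranging, k^(1−α) = s / (n + g + δ).
k^0.62 = 0.37 / (0.016 + 0.013 + 0.093) = 0.37 / 0.122 = 3.0328
k* = 3.0328^(1/0.62) ≈ 5.9864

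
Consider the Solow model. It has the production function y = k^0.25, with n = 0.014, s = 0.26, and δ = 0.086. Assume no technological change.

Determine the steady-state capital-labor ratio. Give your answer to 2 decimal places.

At the steady state, Δk = 0, so s·k^α = (n + δ)·k.
Rearranging, k^(1−α) = s / (n + δ).
k^0.75 = 0.26 / (0.014 + 0.086) = 0.26 / 0.100 = 2.6000
k* = 2.6000^(1/0.75) ≈ 3.5752

k* ≈ 3.58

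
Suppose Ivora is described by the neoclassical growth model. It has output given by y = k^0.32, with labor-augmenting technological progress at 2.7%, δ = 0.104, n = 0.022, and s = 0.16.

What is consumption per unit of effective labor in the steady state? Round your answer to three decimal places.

c* ≈ 0.858

At the steady state, Δk = 0, so s·k^α = (n + g + δ)·k.
Rearranging, k^(1−α) = s / (n + g + δ).
k^0.68 = 0.16 / (0.022 + 0.027 + 0.104) = 0.16 / 0.153 = 1.0458
k* = 1.0458^(1/0.68) ≈ 1.0681
y* = (k*)^α = 1.0681^0.32 ≈ 1.0213
c* = (1 − s)·y* = (1 − 0.16) × 1.0213 ≈ 0.8579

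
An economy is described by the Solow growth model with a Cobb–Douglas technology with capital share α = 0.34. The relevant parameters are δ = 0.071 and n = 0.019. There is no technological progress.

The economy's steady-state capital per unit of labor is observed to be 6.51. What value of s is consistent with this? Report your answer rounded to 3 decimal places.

s ≈ 0.310

In steady state, investment equals break-even investment: s·k^α = (n + δ)·k.
So s / (n + δ) = (k*)^(1−α) = 6.51^0.66 = 3.4432.
Therefore s = 3.4432 × (n + δ) = 3.4432 × 0.090 = 0.3099.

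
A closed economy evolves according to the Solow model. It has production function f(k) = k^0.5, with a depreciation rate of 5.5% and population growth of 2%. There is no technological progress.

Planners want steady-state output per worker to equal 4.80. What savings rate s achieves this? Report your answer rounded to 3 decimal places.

At the steady state, Δk = 0, so s·k^α = (n + δ)·k.
Since y* = [s/(n + δ)]^(α/(1−α)), we have s/(n + δ) = (y*)^((1−α)/α) = 4.80^1 = 4.8000.
Therefore s = 4.8000 × (n + δ) = 4.8000 × 0.075 = 0.3600.

s ≈ 0.360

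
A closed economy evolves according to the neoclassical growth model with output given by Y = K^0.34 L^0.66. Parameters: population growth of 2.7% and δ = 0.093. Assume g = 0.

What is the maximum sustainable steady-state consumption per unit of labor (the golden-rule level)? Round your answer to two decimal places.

At the golden rule, f'(k) = n + δ, so α·k^(α−1) = n + δ and k_gold = (α/(n + δ))^(1/(1−α)).
k_gold = (0.34/0.120)^(1/0.66) = 2.8333^1.5152 ≈ 4.8452
c_gold = f(k_gold) − (n + δ)·k_gold = 1.7100 − 0.120×4.8452 ≈ 1.1286

c_gold ≈ 1.13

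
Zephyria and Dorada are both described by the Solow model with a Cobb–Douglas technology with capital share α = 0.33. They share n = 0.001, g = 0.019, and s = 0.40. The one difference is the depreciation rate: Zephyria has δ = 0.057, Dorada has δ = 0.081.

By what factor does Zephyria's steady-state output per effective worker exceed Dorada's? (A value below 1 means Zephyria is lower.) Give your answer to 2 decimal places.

ratio ≈ 1.14

Steady-state y* = [s/(n + g + δ)]^(α/(1−α)), so the ratio is [ (s_Z/(n + g + δ)_Z) / (s_D/(n + g + δ)_D) ]^0.4925.
s_Z/(n + g + δ)_Z = 0.40/0.077 = 5.1948; s_D/(n + g + δ)_D = 0.40/0.101 = 3.9604.
Ratio = (5.1948/3.9604)^0.4925 = 1.3117^0.4925 ≈ 1.1430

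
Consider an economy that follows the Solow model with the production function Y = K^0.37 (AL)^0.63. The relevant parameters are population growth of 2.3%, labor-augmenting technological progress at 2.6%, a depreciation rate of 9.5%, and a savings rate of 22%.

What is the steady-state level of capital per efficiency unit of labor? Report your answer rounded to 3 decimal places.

In steady state, investment equals break-even investment: s·k^α = (n + g + δ)·k.
Rearranging, k^(1−α) = s / (n + g + δ).
k^0.63 = 0.22 / (0.023 + 0.026 + 0.095) = 0.22 / 0.144 = 1.5278
k* = 1.5278^(1/0.63) ≈ 1.9596

k* = 1.960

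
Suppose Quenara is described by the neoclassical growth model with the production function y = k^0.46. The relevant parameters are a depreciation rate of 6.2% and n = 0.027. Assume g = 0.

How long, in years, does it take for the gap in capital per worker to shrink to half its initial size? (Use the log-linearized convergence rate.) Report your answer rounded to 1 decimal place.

Near the steady state the convergence rate is λ = (1 − α)(n + δ).
λ = (1 − 0.46) × 0.089 = 0.54 × 0.089 = 0.04806
Half-life = ln 2 / λ = 0.6931 / 0.04806 ≈ 14.42 years

half-life ≈ 14.4 years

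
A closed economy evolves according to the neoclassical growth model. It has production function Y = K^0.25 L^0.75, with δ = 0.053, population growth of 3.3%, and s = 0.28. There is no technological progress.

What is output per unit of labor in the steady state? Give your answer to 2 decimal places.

y* = 1.48

Steady state requires s·f(k) = (n + δ)·k, i.e. s·k^α = (n + δ)·k.
Rearranging, k^(1−α) = s / (n + δ).
k^0.75 = 0.28 / (0.033 + 0.053) = 0.28 / 0.086 = 3.2558
k* = 3.2558^(1/0.75) ≈ 4.8255
y* = (k*)^α = 4.8255^0.25 ≈ 1.4821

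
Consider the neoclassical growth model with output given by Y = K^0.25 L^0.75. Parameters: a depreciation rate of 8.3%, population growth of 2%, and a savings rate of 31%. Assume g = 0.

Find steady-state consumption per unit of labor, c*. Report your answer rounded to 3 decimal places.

c* ≈ 0.996

In steady state, investment equals break-even investment: s·k^α = (n + δ)·k.
Rearranging, k^(1−α) = s / (n + δ).
k^0.75 = 0.31 / (0.020 + 0.083) = 0.31 / 0.103 = 3.0097
k* = 3.0097^(1/0.75) ≈ 4.3454
y* = (k*)^α = 4.3454^0.25 ≈ 1.4438
c* = (1 − s)·y* = (1 − 0.31) × 1.4438 ≈ 0.9962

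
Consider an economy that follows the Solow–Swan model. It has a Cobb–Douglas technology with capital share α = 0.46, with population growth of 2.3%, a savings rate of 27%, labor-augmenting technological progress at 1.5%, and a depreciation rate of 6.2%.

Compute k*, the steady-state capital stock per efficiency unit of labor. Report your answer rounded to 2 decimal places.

At the steady state, Δk = 0, so s·k^α = (n + g + δ)·k.
Rearranging, k^(1−α) = s / (n + g + δ).
k^0.54 = 0.27 / (0.023 + 0.015 + 0.062) = 0.27 / 0.100 = 2.7000
k* = 2.7000^(1/0.54) ≈ 6.2925

k* ≈ 6.29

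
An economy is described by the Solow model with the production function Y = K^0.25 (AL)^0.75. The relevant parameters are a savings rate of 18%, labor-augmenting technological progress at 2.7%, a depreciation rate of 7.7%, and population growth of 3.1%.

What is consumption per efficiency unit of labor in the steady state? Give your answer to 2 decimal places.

c* = 0.90

In steady state, investment equals break-even investment: s·k^α = (n + g + δ)·k.
Rearranging, k^(1−α) = s / (n + g + δ).
k^0.75 = 0.18 / (0.031 + 0.027 + 0.077) = 0.18 / 0.135 = 1.3333
k* = 1.3333^(1/0.75) ≈ 1.4675
y* = (k*)^α = 1.4675^0.25 ≈ 1.1006
c* = (1 − s)·y* = (1 − 0.18) × 1.1006 ≈ 0.9025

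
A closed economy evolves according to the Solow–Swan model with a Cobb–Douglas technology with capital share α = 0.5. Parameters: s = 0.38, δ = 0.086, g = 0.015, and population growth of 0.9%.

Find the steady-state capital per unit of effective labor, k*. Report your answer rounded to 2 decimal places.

k* ≈ 11.93

In steady state, investment equals break-even investment: s·k^α = (n + g + δ)·k.
Rearranging, k^(1−α) = s / (n + g + δ).
k^0.5 = 0.38 / (0.009 + 0.015 + 0.086) = 0.38 / 0.110 = 3.4545
k* = 3.4545^(1/0.5) ≈ 11.9336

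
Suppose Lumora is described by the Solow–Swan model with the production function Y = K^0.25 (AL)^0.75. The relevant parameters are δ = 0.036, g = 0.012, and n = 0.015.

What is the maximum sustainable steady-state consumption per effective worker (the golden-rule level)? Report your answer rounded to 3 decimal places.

At the golden rule, f'(k) = n + g + δ, so α·k^(α−1) = n + g + δ and k_gold = (α/(n + g + δ))^(1/(1−α)).
k_gold = (0.25/0.063)^(1/0.75) = 3.9683^1.3333 ≈ 6.2823
c_gold = f(k_gold) − (n + g + δ)·k_gold = 1.5832 − 0.063×6.2823 ≈ 1.1874

c_gold ≈ 1.187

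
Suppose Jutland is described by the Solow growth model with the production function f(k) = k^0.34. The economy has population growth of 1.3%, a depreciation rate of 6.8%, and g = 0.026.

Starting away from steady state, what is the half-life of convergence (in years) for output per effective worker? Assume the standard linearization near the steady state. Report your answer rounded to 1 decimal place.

Near the steady state the convergence rate is λ = (1 − α)(n + g + δ).
λ = (1 − 0.34) × 0.107 = 0.66 × 0.107 = 0.07062
Half-life = ln 2 / λ = 0.6931 / 0.07062 ≈ 9.81 years

half-life ≈ 9.8 years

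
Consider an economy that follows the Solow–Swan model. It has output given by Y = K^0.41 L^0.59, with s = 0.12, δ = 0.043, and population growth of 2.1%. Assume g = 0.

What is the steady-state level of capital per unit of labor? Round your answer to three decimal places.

Steady state requires s·f(k) = (n + δ)·k, i.e. s·k^α = (n + δ)·k.
Dividing both sides by k: k^(1−α) = s / (n + δ).
k^0.59 = 0.12 / (0.021 + 0.043) = 0.12 / 0.064 = 1.8750
k* = 1.8750^(1/0.59) ≈ 2.9021

k* = 2.902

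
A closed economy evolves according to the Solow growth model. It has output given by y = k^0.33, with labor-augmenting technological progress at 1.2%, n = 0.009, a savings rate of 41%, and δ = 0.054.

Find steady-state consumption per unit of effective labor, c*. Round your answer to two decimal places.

c* = 1.36

Steady state requires s·f(k) = (n + g + δ)·k, i.e. s·k^α = (n + g + δ)·k.
Rearranging, k^(1−α) = s / (n + g + δ).
k^0.67 = 0.41 / (0.009 + 0.012 + 0.054) = 0.41 / 0.075 = 5.4667
k* = 5.4667^(1/0.67) ≈ 12.6207
y* = (k*)^α = 12.6207^0.33 ≈ 2.3086
c* = (1 − s)·y* = (1 − 0.41) × 2.3086 ≈ 1.3621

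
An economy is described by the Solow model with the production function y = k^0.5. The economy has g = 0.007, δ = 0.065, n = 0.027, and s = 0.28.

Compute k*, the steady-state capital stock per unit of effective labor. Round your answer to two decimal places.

k* = 8.00

Steady state requires s·f(k) = (n + g + δ)·k, i.e. s·k^α = (n + g + δ)·k.
Dividing both sides by k: k^(1−α) = s / (n + g + δ).
k^0.5 = 0.28 / (0.027 + 0.007 + 0.065) = 0.28 / 0.099 = 2.8283
k* = 2.8283^(1/0.5) ≈ 7.9993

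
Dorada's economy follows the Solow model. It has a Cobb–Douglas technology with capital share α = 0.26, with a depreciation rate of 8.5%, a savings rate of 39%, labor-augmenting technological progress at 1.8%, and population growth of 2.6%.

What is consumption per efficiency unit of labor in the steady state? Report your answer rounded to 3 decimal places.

c* ≈ 0.900

Steady state requires s·f(k) = (n + g + δ)·k, i.e. s·k^α = (n + g + δ)·k.
Rearranging, k^(1−α) = s / (n + g + δ).
k^0.74 = 0.39 / (0.026 + 0.018 + 0.085) = 0.39 / 0.129 = 3.0233
k* = 3.0233^(1/0.74) ≈ 4.4596
y* = (k*)^α = 4.4596^0.26 ≈ 1.4751
c* = (1 − s)·y* = (1 − 0.39) × 1.4751 ≈ 0.8998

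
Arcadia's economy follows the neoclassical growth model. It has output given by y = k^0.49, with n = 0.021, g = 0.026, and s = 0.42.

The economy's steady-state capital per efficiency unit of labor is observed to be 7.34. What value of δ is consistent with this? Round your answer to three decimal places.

At the steady state, Δk = 0, so s·k^α = (n + g + δ)·k.
So s / (n + g + δ) = (k*)^(1−α) = 7.34^0.51 = 2.7638.
Therefore n + g + δ = s / 2.7638 = 0.42 / 2.7638 = 0.1520, so δ = 0.1520 − 0.047 = 0.1050.

δ ≈ 0.105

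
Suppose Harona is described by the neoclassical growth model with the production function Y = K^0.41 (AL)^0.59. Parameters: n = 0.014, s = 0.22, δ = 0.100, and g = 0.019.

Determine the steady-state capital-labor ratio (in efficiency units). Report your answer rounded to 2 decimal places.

Steady state requires s·f(k) = (n + g + δ)·k, i.e. s·k^α = (n + g + δ)·k.
Rearranging, k^(1−α) = s / (n + g + δ).
k^0.59 = 0.22 / (0.014 + 0.019 + 0.100) = 0.22 / 0.133 = 1.6541
k* = 1.6541^(1/0.59) ≈ 2.3466

k* = 2.35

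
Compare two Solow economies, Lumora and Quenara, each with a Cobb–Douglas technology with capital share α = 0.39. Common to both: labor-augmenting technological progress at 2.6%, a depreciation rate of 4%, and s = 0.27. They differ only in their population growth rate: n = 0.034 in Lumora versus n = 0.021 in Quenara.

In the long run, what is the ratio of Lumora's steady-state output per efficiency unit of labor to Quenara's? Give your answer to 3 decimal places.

Steady-state y* = [s/(n + g + δ)]^(α/(1−α)), so the ratio is [ (s_L/(n + g + δ)_L) / (s_Q/(n + g + δ)_Q) ]^0.6393.
s_L/(n + g + δ)_L = 0.27/0.100 = 2.7000; s_Q/(n + g + δ)_Q = 0.27/0.087 = 3.1034.
Ratio = (2.7000/3.1034)^0.6393 = 0.8700^0.6393 ≈ 0.9148

ratio ≈ 0.915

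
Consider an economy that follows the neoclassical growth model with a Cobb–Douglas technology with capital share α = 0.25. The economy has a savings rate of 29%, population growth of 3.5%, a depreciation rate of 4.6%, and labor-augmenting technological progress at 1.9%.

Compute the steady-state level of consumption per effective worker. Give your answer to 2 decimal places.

In steady state, investment equals break-even investment: s·k^α = (n + g + δ)·k.
Rearranging, k^(1−α) = s / (n + g + δ).
k^0.75 = 0.29 / (0.035 + 0.019 + 0.046) = 0.29 / 0.100 = 2.9000
k* = 2.9000^(1/0.75) ≈ 4.1355
y* = (k*)^α = 4.1355^0.25 ≈ 1.4260
c* = (1 − s)·y* = (1 − 0.29) × 1.4260 ≈ 1.0125

c* = 1.01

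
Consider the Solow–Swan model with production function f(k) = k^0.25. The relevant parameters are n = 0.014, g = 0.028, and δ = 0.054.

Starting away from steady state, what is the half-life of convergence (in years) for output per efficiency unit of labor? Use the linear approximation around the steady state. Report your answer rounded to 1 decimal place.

Near the steady state the convergence rate is λ = (1 − α)(n + g + δ).
λ = (1 − 0.25) × 0.096 = 0.75 × 0.096 = 0.0720
Half-life = ln 2 / λ = 0.6931 / 0.0720 ≈ 9.63 years

about 9.6 years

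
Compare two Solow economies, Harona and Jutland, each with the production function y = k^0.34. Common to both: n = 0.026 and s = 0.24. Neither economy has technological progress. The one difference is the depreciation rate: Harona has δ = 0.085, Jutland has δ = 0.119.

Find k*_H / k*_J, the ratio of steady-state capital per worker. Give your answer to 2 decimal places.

ratio ≈ 1.50

Steady-state k* = [s/(n + δ)]^(1/(1−α)), so the ratio is [ (s_H/(n + δ)_H) / (s_J/(n + δ)_J) ]^1.5152.
s_H/(n + δ)_H = 0.24/0.111 = 2.1622; s_J/(n + δ)_J = 0.24/0.145 = 1.6552.
Ratio = (2.1622/1.6552)^1.5152 = 1.3063^1.5152 ≈ 1.4991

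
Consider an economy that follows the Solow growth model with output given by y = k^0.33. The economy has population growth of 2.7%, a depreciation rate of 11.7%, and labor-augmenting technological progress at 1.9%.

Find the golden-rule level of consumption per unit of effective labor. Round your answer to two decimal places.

c_gold ≈ 0.95

At the golden rule, f'(k) = n + g + δ, so α·k^(α−1) = n + g + δ and k_gold = (α/(n + g + δ))^(1/(1−α)).
k_gold = (0.33/0.163)^(1/0.67) = 2.0245^1.4925 ≈ 2.8654
c_gold = f(k_gold) − (n + g + δ)·k_gold = 1.4154 − 0.163×2.8654 ≈ 0.9483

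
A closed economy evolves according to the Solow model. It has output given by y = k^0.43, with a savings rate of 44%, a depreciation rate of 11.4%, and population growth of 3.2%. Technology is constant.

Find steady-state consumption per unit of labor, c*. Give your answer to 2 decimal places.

In steady state, investment equals break-even investment: s·k^α = (n + δ)·k.
Rearranging, k^(1−α) = s / (n + δ).
k^0.57 = 0.44 / (0.032 + 0.114) = 0.44 / 0.146 = 3.0137
k* = 3.0137^(1/0.57) ≈ 6.9267
y* = (k*)^α = 6.9267^0.43 ≈ 2.2984
c* = (1 − s)·y* = (1 − 0.44) × 2.2984 ≈ 1.2871

c* ≈ 1.29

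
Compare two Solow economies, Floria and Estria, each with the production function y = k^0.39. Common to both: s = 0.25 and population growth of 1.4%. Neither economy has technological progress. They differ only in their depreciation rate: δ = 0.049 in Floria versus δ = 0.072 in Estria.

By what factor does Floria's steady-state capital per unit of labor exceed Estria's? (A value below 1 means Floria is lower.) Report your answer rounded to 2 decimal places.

ratio ≈ 1.67

Steady-state k* = [s/(n + δ)]^(1/(1−α)), so the ratio is [ (s_F/(n + δ)_F) / (s_E/(n + δ)_E) ]^1.6393.
s_F/(n + δ)_F = 0.25/0.063 = 3.9683; s_E/(n + δ)_E = 0.25/0.086 = 2.9070.
Ratio = (3.9683/2.9070)^1.6393 = 1.3651^1.6393 ≈ 1.6656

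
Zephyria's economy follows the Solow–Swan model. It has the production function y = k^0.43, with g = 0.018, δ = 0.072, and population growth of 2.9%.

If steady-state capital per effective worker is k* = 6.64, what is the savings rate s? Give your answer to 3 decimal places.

At the steady state, Δk = 0, so s·k^α = (n + g + δ)·k.
So s / (n + g + δ) = (k*)^(1−α) = 6.64^0.57 = 2.9420.
Therefore s = 2.9420 × (n + g + δ) = 2.9420 × 0.119 = 0.3501.

s ≈ 0.350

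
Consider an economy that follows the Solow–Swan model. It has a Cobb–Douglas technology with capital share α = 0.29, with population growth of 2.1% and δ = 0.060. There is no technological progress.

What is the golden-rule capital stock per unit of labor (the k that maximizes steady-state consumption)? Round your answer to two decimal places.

k_gold ≈ 6.03

The golden rule sets f'(k) = n + δ, i.e. α·k^(α−1) = n + δ.
So k^(1−α) = α / (n + δ) = 0.29 / 0.081 = 3.5802.
k_gold = 3.5802^(1/0.71) ≈ 6.0277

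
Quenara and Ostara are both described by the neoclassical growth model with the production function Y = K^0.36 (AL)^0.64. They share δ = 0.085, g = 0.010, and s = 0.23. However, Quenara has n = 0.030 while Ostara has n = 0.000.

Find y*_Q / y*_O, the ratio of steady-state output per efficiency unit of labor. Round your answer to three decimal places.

y*_Q / y*_O ≈ 0.857

Steady-state y* = [s/(n + g + δ)]^(α/(1−α)), so the ratio is [ (s_Q/(n + g + δ)_Q) / (s_O/(n + g + δ)_O) ]^0.5625.
s_Q/(n + g + δ)_Q = 0.23/0.125 = 1.8400; s_O/(n + g + δ)_O = 0.23/0.095 = 2.4211.
Ratio = (1.8400/2.4211)^0.5625 = 0.7600^0.5625 ≈ 0.8570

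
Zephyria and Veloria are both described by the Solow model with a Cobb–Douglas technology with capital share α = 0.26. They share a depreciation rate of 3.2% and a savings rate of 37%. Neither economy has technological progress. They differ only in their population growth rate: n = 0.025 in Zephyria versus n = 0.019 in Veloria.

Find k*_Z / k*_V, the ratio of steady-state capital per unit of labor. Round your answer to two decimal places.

ratio ≈ 0.86

Steady-state k* = [s/(n + δ)]^(1/(1−α)), so the ratio is [ (s_Z/(n + δ)_Z) / (s_V/(n + δ)_V) ]^1.3514.
s_Z/(n + δ)_Z = 0.37/0.057 = 6.4912; s_V/(n + δ)_V = 0.37/0.051 = 7.2549.
Ratio = (6.4912/7.2549)^1.3514 = 0.8947^1.3514 ≈ 0.8604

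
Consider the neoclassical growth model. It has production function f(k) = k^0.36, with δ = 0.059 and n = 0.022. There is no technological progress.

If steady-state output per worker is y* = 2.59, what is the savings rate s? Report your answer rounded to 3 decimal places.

s ≈ 0.440

At the steady state, Δk = 0, so s·k^α = (n + δ)·k.
Since y* = [s/(n + δ)]^(α/(1−α)), we have s/(n + δ) = (y*)^((1−α)/α) = 2.59^1.7778 = 5.4296.
Therefore s = 5.4296 × (n + δ) = 5.4296 × 0.081 = 0.4398.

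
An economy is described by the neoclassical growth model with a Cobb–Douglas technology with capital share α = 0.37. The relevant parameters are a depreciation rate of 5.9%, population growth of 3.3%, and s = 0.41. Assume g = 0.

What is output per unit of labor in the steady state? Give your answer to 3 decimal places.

y* ≈ 2.405

In steady state, investment equals break-even investment: s·k^α = (n + δ)·k.
Rearranging, k^(1−α) = s / (n + δ).
k^0.63 = 0.41 / (0.033 + 0.059) = 0.41 / 0.092 = 4.4565
k* = 4.4565^(1/0.63) ≈ 10.7189
y* = (k*)^α = 10.7189^0.37 ≈ 2.4052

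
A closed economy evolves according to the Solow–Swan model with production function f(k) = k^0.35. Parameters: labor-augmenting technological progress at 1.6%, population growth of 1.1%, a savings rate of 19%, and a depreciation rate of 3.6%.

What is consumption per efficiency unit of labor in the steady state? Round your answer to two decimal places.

In steady state, investment equals break-even investment: s·k^α = (n + g + δ)·k.
Rearranging, k^(1−α) = s / (n + g + δ).
k^0.65 = 0.19 / (0.011 + 0.016 + 0.036) = 0.19 / 0.063 = 3.0159
k* = 3.0159^(1/0.65) ≈ 5.4647
y* = (k*)^α = 5.4647^0.35 ≈ 1.8120
c* = (1 − s)·y* = (1 − 0.19) × 1.8120 ≈ 1.4677

c* = 1.47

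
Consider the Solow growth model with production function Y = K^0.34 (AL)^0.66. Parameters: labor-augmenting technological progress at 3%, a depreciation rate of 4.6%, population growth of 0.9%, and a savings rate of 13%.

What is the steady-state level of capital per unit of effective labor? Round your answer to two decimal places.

k* = 1.90

Steady state requires s·f(k) = (n + g + δ)·k, i.e. s·k^α = (n + g + δ)·k.
Rearranging, k^(1−α) = s / (n + g + δ).
k^0.66 = 0.13 / (0.009 + 0.030 + 0.046) = 0.13 / 0.085 = 1.5294
k* = 1.5294^(1/0.66) ≈ 1.9036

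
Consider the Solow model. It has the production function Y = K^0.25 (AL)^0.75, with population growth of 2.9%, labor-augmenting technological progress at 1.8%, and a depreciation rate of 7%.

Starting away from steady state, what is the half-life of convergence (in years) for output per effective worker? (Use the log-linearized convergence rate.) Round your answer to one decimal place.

half-life ≈ 7.9 years

Near the steady state the convergence rate is λ = (1 − α)(n + g + δ).
λ = (1 − 0.25) × 0.117 = 0.75 × 0.117 = 0.08775
Half-life = ln 2 / λ = 0.6931 / 0.08775 ≈ 7.90 years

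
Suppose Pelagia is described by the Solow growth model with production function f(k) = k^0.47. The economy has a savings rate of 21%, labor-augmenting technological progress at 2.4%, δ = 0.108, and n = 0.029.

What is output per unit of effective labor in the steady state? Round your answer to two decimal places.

Steady state requires s·f(k) = (n + g + δ)·k, i.e. s·k^α = (n + g + δ)·k.
Rearranging, k^(1−α) = s / (n + g + δ).
k^0.53 = 0.21 / (0.029 + 0.024 + 0.108) = 0.21 / 0.161 = 1.3043
k* = 1.3043^(1/0.53) ≈ 1.6508
y* = (k*)^α = 1.6508^0.47 ≈ 1.2657

y* ≈ 1.27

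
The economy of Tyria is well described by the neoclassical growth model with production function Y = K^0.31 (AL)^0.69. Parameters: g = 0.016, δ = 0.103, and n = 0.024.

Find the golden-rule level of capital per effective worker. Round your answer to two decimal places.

The golden rule sets f'(k) = n + g + δ, i.e. α·k^(α−1) = n + g + δ.
So k^(1−α) = α / (n + g + δ) = 0.31 / 0.143 = 2.1678.
k_gold = 2.1678^(1/0.69) ≈ 3.0689

k_gold ≈ 3.07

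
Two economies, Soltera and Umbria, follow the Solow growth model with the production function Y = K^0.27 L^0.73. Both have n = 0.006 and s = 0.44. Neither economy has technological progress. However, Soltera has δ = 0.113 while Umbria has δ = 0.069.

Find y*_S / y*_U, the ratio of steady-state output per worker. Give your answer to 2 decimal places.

y*_S / y*_U ≈ 0.84

Steady-state y* = [s/(n + δ)]^(α/(1−α)), so the ratio is [ (s_S/(n + δ)_S) / (s_U/(n + δ)_U) ]^0.3699.
s_S/(n + δ)_S = 0.44/0.119 = 3.6975; s_U/(n + δ)_U = 0.44/0.075 = 5.8667.
Ratio = (3.6975/5.8667)^0.3699 = 0.6303^0.3699 ≈ 0.8430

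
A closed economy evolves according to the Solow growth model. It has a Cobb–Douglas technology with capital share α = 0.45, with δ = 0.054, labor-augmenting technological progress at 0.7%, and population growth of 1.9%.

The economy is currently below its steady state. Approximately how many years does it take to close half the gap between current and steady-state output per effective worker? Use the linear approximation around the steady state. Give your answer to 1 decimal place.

about 15.8 years

Near the steady state the convergence rate is λ = (1 − α)(n + g + δ).
λ = (1 − 0.45) × 0.080 = 0.55 × 0.080 = 0.0440
Half-life = ln 2 / λ = 0.6931 / 0.0440 ≈ 15.75 years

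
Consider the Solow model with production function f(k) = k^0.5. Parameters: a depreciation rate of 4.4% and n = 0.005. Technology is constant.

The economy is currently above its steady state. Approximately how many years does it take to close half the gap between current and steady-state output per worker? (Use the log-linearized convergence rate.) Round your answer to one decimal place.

Near the steady state the convergence rate is λ = (1 − α)(n + δ).
λ = (1 − 0.5) × 0.049 = 0.5 × 0.049 = 0.0245
Half-life = ln 2 / λ = 0.6931 / 0.0245 ≈ 28.29 years

t_½ ≈ 28.3 years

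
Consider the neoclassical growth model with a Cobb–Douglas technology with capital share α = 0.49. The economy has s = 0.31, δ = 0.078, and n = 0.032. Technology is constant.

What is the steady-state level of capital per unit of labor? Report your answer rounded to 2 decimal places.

In steady state, investment equals break-even investment: s·k^α = (n + δ)·k.
Rearranging, k^(1−α) = s / (n + δ).
k^0.51 = 0.31 / (0.032 + 0.078) = 0.31 / 0.110 = 2.8182
k* = 2.8182^(1/0.51) ≈ 7.6260

k* ≈ 7.63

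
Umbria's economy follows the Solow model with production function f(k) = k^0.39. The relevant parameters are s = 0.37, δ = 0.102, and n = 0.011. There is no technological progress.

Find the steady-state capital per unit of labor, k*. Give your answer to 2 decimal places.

k* ≈ 6.99

At the steady state, Δk = 0, so s·k^α = (n + δ)·k.
Rearranging, k^(1−α) = s / (n + δ).
k^0.61 = 0.37 / (0.011 + 0.102) = 0.37 / 0.113 = 3.2743
k* = 3.2743^(1/0.61) ≈ 6.9897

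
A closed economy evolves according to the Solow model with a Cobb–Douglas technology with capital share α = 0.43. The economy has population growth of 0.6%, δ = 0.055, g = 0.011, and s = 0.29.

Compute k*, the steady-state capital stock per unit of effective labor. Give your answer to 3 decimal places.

Steady state requires s·f(k) = (n + g + δ)·k, i.e. s·k^α = (n + g + δ)·k.
Dividing both sides by k: k^(1−α) = s / (n + g + δ).
k^0.57 = 0.29 / (0.006 + 0.011 + 0.055) = 0.29 / 0.072 = 4.0278
k* = 4.0278^(1/0.57) ≈ 11.5219

k* ≈ 11.522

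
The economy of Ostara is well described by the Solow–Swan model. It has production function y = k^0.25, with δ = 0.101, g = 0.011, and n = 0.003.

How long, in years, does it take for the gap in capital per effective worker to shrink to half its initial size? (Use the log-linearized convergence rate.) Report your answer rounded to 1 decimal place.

t_½ ≈ 8.0 years

Near the steady state the convergence rate is λ = (1 − α)(n + g + δ).
λ = (1 − 0.25) × 0.115 = 0.75 × 0.115 = 0.08625
Half-life = ln 2 / λ = 0.6931 / 0.08625 ≈ 8.04 years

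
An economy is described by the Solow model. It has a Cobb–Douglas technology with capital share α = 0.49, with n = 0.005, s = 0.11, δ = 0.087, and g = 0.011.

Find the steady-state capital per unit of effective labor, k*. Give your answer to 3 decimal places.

k* = 1.138

Steady state requires s·f(k) = (n + g + δ)·k, i.e. s·k^α = (n + g + δ)·k.
Dividing both sides by k: k^(1−α) = s / (n + g + δ).
k^0.51 = 0.11 / (0.005 + 0.011 + 0.087) = 0.11 / 0.103 = 1.0680
k* = 1.0680^(1/0.51) ≈ 1.1377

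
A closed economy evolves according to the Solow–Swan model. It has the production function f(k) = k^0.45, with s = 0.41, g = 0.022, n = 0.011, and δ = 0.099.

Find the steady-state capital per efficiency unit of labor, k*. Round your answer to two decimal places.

At the steady state, Δk = 0, so s·k^α = (n + g + δ)·k.
Rearranging, k^(1−α) = s / (n + g + δ).
k^0.55 = 0.41 / (0.011 + 0.022 + 0.099) = 0.41 / 0.132 = 3.1061
k* = 3.1061^(1/0.55) ≈ 7.8512

k* ≈ 7.85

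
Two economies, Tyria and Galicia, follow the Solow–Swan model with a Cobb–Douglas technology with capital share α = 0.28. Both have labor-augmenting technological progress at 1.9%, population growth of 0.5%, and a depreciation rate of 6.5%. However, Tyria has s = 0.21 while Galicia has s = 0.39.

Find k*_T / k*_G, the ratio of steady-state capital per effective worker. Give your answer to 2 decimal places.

Steady-state k* = [s/(n + g + δ)]^(1/(1−α)), so the ratio is [ (s_T/(n + g + δ)_T) / (s_G/(n + g + δ)_G) ]^1.3889.
s_T/(n + g + δ)_T = 0.21/0.089 = 2.3596; s_G/(n + g + δ)_G = 0.39/0.089 = 4.3820.
Ratio = (2.3596/4.3820)^1.3889 = 0.5385^1.3889 ≈ 0.4233

k*_T / k*_G ≈ 0.42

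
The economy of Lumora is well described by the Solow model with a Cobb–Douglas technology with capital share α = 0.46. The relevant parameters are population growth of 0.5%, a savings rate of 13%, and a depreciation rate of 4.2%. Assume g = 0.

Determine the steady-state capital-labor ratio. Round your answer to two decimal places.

Steady state requires s·f(k) = (n + δ)·k, i.e. s·k^α = (n + δ)·k.
Rearranging, k^(1−α) = s / (n + δ).
k^0.54 = 0.13 / (0.005 + 0.042) = 0.13 / 0.047 = 2.7660
k* = 2.7660^(1/0.54) ≈ 6.5803

k* ≈ 6.58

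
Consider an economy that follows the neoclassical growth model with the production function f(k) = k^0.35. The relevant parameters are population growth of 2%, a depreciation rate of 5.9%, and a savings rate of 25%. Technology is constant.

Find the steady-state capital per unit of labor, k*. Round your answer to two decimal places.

In steady state, investment equals break-even investment: s·k^α = (n + δ)·k.
Dividing both sides by k: k^(1−α) = s / (n + δ).
k^0.65 = 0.25 / (0.020 + 0.059) = 0.25 / 0.079 = 3.1646
k* = 3.1646^(1/0.65) ≈ 5.8847

k* ≈ 5.88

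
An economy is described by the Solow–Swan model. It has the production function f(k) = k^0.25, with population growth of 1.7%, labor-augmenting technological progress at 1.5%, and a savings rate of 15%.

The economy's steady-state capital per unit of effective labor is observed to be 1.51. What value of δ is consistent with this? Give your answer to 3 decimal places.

δ ≈ 0.078

Steady state requires s·f(k) = (n + g + δ)·k, i.e. s·k^α = (n + g + δ)·k.
So s / (n + g + δ) = (k*)^(1−α) = 1.51^0.75 = 1.3622.
Therefore n + g + δ = s / 1.3622 = 0.15 / 1.3622 = 0.1101, so δ = 0.1101 − 0.032 = 0.0781.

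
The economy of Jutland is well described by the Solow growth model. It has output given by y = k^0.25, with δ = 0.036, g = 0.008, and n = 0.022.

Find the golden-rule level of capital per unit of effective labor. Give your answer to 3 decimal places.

The golden rule sets f'(k) = n + g + δ, i.e. α·k^(α−1) = n + g + δ.
So k^(1−α) = α / (n + g + δ) = 0.25 / 0.066 = 3.7879.
k_gold = 3.7879^(1/0.75) ≈ 5.9047

k_gold ≈ 5.905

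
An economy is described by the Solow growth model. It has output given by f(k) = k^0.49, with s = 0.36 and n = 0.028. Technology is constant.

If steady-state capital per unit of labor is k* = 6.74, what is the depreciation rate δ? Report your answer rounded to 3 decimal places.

δ ≈ 0.108

At the steady state, Δk = 0, so s·k^α = (n + δ)·k.
So s / (n + δ) = (k*)^(1−α) = 6.74^0.51 = 2.6462.
Therefore n + δ = s / 2.6462 = 0.36 / 2.6462 = 0.1360, so δ = 0.1360 − 0.028 = 0.1080.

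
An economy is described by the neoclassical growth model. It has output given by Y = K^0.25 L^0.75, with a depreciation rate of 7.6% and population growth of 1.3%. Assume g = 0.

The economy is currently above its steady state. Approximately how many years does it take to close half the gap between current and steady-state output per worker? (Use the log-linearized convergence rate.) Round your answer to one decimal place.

Near the steady state the convergence rate is λ = (1 − α)(n + δ).
λ = (1 − 0.25) × 0.089 = 0.75 × 0.089 = 0.06675
Half-life = ln 2 / λ = 0.6931 / 0.06675 ≈ 10.38 years

about 10.4 years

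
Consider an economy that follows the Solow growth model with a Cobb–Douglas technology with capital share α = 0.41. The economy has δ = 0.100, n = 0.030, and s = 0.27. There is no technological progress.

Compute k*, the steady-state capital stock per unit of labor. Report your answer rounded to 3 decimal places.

In steady state, investment equals break-even investment: s·k^α = (n + δ)·k.
Rearranging, k^(1−α) = s / (n + δ).
k^0.59 = 0.27 / (0.030 + 0.100) = 0.27 / 0.130 = 2.0769
k* = 2.0769^(1/0.59) ≈ 3.4514

k* = 3.451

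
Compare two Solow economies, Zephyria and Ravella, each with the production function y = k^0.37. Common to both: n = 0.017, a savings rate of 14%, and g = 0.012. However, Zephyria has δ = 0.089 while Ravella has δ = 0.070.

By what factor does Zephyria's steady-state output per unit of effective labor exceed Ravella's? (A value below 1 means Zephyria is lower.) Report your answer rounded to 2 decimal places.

ratio ≈ 0.90

Steady-state y* = [s/(n + g + δ)]^(α/(1−α)), so the ratio is [ (s_Z/(n + g + δ)_Z) / (s_R/(n + g + δ)_R) ]^0.5873.
s_Z/(n + g + δ)_Z = 0.14/0.118 = 1.1864; s_R/(n + g + δ)_R = 0.14/0.099 = 1.4141.
Ratio = (1.1864/1.4141)^0.5873 = 0.8390^0.5873 ≈ 0.9020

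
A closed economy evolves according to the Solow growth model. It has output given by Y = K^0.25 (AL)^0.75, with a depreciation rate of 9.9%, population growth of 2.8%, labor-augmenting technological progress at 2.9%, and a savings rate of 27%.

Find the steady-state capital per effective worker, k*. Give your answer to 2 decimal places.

In steady state, investment equals break-even investment: s·k^α = (n + g + δ)·k.
Dividing both sides by k: k^(1−α) = s / (n + g + δ).
k^0.75 = 0.27 / (0.028 + 0.029 + 0.099) = 0.27 / 0.156 = 1.7308
k* = 1.7308^(1/0.75) ≈ 2.0781

k* = 2.08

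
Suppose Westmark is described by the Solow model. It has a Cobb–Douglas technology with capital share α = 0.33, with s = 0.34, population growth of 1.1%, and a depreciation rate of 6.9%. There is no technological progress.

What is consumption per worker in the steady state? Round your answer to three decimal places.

In steady state, investment equals break-even investment: s·k^α = (n + δ)·k.
Dividing both sides by k: k^(1−α) = s / (n + δ).
k^0.67 = 0.34 / (0.011 + 0.069) = 0.34 / 0.080 = 4.2500
k* = 4.2500^(1/0.67) ≈ 8.6675
y* = (k*)^α = 8.6675^0.33 ≈ 2.0394
c* = (1 − s)·y* = (1 − 0.34) × 2.0394 ≈ 1.3460

c* ≈ 1.346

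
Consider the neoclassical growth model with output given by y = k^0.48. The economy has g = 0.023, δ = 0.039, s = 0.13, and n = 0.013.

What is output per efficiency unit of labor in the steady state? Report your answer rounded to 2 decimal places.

y* = 1.66

In steady state, investment equals break-even investment: s·k^α = (n + g + δ)·k.
Rearranging, k^(1−α) = s / (n + g + δ).
k^0.52 = 0.13 / (0.013 + 0.023 + 0.039) = 0.13 / 0.075 = 1.7333
k* = 1.7333^(1/0.52) ≈ 2.8799
y* = (k*)^α = 2.8799^0.48 ≈ 1.6615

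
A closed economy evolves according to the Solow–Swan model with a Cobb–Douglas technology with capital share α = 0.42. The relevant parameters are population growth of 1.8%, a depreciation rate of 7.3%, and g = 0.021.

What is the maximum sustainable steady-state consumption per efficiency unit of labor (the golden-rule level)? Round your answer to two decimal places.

At the golden rule, f'(k) = n + g + δ, so α·k^(α−1) = n + g + δ and k_gold = (α/(n + g + δ))^(1/(1−α)).
k_gold = (0.42/0.112)^(1/0.58) = 3.7500^1.7241 ≈ 9.7653
c_gold = f(k_gold) − (n + g + δ)·k_gold = 2.6042 − 0.112×9.7653 ≈ 1.5105

c_gold ≈ 1.51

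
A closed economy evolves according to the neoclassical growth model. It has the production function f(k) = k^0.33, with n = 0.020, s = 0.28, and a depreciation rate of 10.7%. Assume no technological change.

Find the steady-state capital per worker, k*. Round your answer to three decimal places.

k* ≈ 3.254

In steady state, investment equals break-even investment: s·k^α = (n + δ)·k.
Rearranging, k^(1−α) = s / (n + δ).
k^0.67 = 0.28 / (0.020 + 0.107) = 0.28 / 0.127 = 2.2047
k* = 2.2047^(1/0.67) ≈ 3.2543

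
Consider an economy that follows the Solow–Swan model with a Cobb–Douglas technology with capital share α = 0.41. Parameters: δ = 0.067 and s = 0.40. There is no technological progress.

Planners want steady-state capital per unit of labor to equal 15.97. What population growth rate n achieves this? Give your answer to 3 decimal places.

At the steady state, Δk = 0, so s·k^α = (n + δ)·k.
So s / (n + δ) = (k*)^(1−α) = 15.97^0.59 = 5.1280.
Therefore n + δ = s / 5.1280 = 0.40 / 5.1280 = 0.0780, so n = 0.0780 − 0.067 = 0.0110.

n ≈ 0.011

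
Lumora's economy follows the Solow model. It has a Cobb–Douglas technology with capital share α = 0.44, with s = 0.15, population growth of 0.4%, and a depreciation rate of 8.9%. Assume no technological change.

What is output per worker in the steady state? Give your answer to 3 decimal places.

In steady state, investment equals break-even investment: s·k^α = (n + δ)·k.
Dividing both sides by k: k^(1−α) = s / (n + δ).
k^0.56 = 0.15 / (0.004 + 0.089) = 0.15 / 0.093 = 1.6129
k* = 1.6129^(1/0.56) ≈ 2.3482
y* = (k*)^α = 2.3482^0.44 ≈ 1.4559

y* ≈ 1.456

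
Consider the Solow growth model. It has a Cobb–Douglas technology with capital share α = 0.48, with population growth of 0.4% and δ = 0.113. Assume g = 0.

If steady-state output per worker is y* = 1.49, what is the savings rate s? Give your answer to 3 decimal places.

Steady state requires s·f(k) = (n + δ)·k, i.e. s·k^α = (n + δ)·k.
Since y* = [s/(n + δ)]^(α/(1−α)), we have s/(n + δ) = (y*)^((1−α)/α) = 1.49^1.0833 = 1.5403.
Therefore s = 1.5403 × (n + δ) = 1.5403 × 0.117 = 0.1802.

s ≈ 0.180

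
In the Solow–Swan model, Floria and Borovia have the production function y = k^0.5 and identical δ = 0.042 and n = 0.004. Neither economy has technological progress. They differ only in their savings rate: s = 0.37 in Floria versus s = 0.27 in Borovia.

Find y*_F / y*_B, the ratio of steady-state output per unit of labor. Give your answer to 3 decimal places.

Steady-state y* = [s/(n + δ)]^(α/(1−α)), so the ratio is [ (s_F/(n + δ)_F) / (s_B/(n + δ)_B) ]^1.
s_F/(n + δ)_F = 0.37/0.046 = 8.0435; s_B/(n + δ)_B = 0.27/0.046 = 5.8696.
Ratio = (8.0435/5.8696)^1 = 1.3704^1 ≈ 1.3704

y*_F / y*_B ≈ 1.370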